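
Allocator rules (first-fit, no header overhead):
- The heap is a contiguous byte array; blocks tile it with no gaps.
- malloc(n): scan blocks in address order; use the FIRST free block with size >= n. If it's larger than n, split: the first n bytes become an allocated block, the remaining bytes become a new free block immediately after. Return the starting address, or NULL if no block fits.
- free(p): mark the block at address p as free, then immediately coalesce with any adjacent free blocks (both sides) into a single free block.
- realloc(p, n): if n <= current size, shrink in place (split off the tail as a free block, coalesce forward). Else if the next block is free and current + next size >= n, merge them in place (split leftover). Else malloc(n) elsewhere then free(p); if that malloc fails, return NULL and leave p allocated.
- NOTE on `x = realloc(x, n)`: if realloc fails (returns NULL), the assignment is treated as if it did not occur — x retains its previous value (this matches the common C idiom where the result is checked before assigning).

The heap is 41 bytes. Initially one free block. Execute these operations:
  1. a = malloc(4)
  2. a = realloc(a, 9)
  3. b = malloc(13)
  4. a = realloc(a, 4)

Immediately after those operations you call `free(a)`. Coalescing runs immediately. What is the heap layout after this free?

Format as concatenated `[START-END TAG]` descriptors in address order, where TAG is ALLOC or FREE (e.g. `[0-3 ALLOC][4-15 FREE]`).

Answer: [0-8 FREE][9-21 ALLOC][22-40 FREE]

Derivation:
Op 1: a = malloc(4) -> a = 0; heap: [0-3 ALLOC][4-40 FREE]
Op 2: a = realloc(a, 9) -> a = 0; heap: [0-8 ALLOC][9-40 FREE]
Op 3: b = malloc(13) -> b = 9; heap: [0-8 ALLOC][9-21 ALLOC][22-40 FREE]
Op 4: a = realloc(a, 4) -> a = 0; heap: [0-3 ALLOC][4-8 FREE][9-21 ALLOC][22-40 FREE]
free(a): a = 0 -> block [0-3 ALLOC]; mark free, coalesce with adjacent free neighbors -> [0-8 FREE][9-21 ALLOC][22-40 FREE]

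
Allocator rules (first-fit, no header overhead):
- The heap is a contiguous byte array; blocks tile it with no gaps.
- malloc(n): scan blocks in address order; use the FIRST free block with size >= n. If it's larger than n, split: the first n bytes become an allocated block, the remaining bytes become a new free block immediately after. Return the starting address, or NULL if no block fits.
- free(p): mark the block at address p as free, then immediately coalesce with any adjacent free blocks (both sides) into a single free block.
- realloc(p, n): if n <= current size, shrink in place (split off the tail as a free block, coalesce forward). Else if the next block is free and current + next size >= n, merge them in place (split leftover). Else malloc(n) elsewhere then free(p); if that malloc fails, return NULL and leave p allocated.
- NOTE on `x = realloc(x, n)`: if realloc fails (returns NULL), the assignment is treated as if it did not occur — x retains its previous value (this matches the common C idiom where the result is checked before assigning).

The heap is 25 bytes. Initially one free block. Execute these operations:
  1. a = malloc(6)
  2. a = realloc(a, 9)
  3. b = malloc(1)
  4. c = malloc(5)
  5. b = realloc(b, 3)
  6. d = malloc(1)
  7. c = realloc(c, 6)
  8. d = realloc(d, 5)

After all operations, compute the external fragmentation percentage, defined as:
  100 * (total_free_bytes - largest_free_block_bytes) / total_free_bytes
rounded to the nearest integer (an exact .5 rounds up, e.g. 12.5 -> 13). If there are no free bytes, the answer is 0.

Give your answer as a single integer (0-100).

Answer: 50

Derivation:
Op 1: a = malloc(6) -> a = 0; heap: [0-5 ALLOC][6-24 FREE]
Op 2: a = realloc(a, 9) -> a = 0; heap: [0-8 ALLOC][9-24 FREE]
Op 3: b = malloc(1) -> b = 9; heap: [0-8 ALLOC][9-9 ALLOC][10-24 FREE]
Op 4: c = malloc(5) -> c = 10; heap: [0-8 ALLOC][9-9 ALLOC][10-14 ALLOC][15-24 FREE]
Op 5: b = realloc(b, 3) -> b = 15; heap: [0-8 ALLOC][9-9 FREE][10-14 ALLOC][15-17 ALLOC][18-24 FREE]
Op 6: d = malloc(1) -> d = 9; heap: [0-8 ALLOC][9-9 ALLOC][10-14 ALLOC][15-17 ALLOC][18-24 FREE]
Op 7: c = realloc(c, 6) -> c = 18; heap: [0-8 ALLOC][9-9 ALLOC][10-14 FREE][15-17 ALLOC][18-23 ALLOC][24-24 FREE]
Op 8: d = realloc(d, 5) -> d = 9; heap: [0-8 ALLOC][9-13 ALLOC][14-14 FREE][15-17 ALLOC][18-23 ALLOC][24-24 FREE]
Free blocks: [1 1] total_free=2 largest=1 -> 100*(2-1)/2 = 100/2 = 50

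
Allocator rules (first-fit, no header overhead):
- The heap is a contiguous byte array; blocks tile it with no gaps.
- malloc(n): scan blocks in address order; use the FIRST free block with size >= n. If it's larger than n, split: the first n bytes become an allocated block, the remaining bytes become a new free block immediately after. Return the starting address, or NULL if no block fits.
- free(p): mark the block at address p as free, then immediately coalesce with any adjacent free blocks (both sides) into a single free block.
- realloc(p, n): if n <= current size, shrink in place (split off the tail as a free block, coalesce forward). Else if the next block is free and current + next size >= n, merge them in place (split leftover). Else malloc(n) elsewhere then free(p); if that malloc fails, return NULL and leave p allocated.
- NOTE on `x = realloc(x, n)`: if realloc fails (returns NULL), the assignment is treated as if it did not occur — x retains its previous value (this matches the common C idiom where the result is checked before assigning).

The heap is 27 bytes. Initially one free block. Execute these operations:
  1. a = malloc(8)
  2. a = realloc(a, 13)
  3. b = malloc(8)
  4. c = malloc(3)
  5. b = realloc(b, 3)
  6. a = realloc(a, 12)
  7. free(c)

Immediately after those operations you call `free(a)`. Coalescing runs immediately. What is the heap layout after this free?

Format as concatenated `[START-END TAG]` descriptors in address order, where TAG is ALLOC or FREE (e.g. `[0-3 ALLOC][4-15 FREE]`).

Answer: [0-12 FREE][13-15 ALLOC][16-26 FREE]

Derivation:
Op 1: a = malloc(8) -> a = 0; heap: [0-7 ALLOC][8-26 FREE]
Op 2: a = realloc(a, 13) -> a = 0; heap: [0-12 ALLOC][13-26 FREE]
Op 3: b = malloc(8) -> b = 13; heap: [0-12 ALLOC][13-20 ALLOC][21-26 FREE]
Op 4: c = malloc(3) -> c = 21; heap: [0-12 ALLOC][13-20 ALLOC][21-23 ALLOC][24-26 FREE]
Op 5: b = realloc(b, 3) -> b = 13; heap: [0-12 ALLOC][13-15 ALLOC][16-20 FREE][21-23 ALLOC][24-26 FREE]
Op 6: a = realloc(a, 12) -> a = 0; heap: [0-11 ALLOC][12-12 FREE][13-15 ALLOC][16-20 FREE][21-23 ALLOC][24-26 FREE]
Op 7: free(c) -> (freed c); heap: [0-11 ALLOC][12-12 FREE][13-15 ALLOC][16-26 FREE]
free(a): a = 0 -> block [0-11 ALLOC]; mark free, coalesce with adjacent free neighbors -> [0-12 FREE][13-15 ALLOC][16-26 FREE]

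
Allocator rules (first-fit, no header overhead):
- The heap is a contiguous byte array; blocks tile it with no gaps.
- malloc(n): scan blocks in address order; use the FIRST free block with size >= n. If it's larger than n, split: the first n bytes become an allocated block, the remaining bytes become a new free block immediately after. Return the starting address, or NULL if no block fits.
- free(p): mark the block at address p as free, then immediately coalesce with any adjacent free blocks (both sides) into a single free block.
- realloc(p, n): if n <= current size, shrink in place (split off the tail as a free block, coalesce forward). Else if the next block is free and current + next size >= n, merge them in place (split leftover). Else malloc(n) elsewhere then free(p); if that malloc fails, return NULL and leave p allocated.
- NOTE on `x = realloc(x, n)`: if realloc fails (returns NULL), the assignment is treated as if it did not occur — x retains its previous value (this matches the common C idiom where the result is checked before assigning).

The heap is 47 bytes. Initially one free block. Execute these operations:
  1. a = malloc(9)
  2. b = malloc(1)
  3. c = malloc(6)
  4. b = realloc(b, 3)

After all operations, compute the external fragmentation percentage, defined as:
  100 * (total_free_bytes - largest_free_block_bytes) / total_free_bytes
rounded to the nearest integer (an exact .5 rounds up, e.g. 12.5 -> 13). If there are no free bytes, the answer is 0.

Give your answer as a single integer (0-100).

Op 1: a = malloc(9) -> a = 0; heap: [0-8 ALLOC][9-46 FREE]
Op 2: b = malloc(1) -> b = 9; heap: [0-8 ALLOC][9-9 ALLOC][10-46 FREE]
Op 3: c = malloc(6) -> c = 10; heap: [0-8 ALLOC][9-9 ALLOC][10-15 ALLOC][16-46 FREE]
Op 4: b = realloc(b, 3) -> b = 16; heap: [0-8 ALLOC][9-9 FREE][10-15 ALLOC][16-18 ALLOC][19-46 FREE]
Free blocks: [1 28] total_free=29 largest=28 -> 100*(29-28)/29 = 100/29 ≈ 3.448 -> rounds to 3

Answer: 3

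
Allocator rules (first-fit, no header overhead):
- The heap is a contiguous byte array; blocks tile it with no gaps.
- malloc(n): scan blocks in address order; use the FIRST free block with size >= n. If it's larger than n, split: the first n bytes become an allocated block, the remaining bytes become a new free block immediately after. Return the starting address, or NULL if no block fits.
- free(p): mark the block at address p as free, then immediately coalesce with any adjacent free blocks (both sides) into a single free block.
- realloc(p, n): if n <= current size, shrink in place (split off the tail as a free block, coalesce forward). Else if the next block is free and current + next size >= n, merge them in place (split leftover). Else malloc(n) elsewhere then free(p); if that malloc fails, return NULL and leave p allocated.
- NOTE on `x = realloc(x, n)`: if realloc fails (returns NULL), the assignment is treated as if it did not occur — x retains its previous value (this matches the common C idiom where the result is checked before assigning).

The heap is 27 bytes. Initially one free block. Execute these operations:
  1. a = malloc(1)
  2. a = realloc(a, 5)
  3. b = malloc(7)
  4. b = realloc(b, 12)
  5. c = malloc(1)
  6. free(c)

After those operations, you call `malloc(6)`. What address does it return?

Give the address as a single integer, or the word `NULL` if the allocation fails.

Op 1: a = malloc(1) -> a = 0; heap: [0-0 ALLOC][1-26 FREE]
Op 2: a = realloc(a, 5) -> a = 0; heap: [0-4 ALLOC][5-26 FREE]
Op 3: b = malloc(7) -> b = 5; heap: [0-4 ALLOC][5-11 ALLOC][12-26 FREE]
Op 4: b = realloc(b, 12) -> b = 5; heap: [0-4 ALLOC][5-16 ALLOC][17-26 FREE]
Op 5: c = malloc(1) -> c = 17; heap: [0-4 ALLOC][5-16 ALLOC][17-17 ALLOC][18-26 FREE]
Op 6: free(c) -> (freed c); heap: [0-4 ALLOC][5-16 ALLOC][17-26 FREE]
malloc(6): first-fit scan over [0-4 ALLOC][5-16 ALLOC][17-26 FREE] -> 17

Answer: 17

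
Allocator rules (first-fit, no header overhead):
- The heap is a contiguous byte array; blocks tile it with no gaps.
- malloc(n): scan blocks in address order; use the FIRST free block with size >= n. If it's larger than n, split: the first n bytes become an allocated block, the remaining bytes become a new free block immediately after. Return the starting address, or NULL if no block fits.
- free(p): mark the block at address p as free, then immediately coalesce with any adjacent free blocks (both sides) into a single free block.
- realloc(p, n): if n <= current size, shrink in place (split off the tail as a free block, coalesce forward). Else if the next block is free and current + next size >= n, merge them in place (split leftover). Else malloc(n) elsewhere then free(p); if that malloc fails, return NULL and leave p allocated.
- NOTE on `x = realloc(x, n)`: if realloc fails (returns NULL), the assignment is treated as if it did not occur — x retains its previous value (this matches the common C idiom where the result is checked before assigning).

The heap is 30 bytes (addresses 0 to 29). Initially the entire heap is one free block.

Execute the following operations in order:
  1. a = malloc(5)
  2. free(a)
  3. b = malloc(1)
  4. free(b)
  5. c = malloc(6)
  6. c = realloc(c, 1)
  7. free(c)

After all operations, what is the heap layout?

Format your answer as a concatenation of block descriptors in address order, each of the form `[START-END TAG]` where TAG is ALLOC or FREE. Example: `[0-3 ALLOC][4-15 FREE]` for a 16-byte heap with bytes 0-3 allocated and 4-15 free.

Op 1: a = malloc(5) -> a = 0; heap: [0-4 ALLOC][5-29 FREE]
Op 2: free(a) -> (freed a); heap: [0-29 FREE]
Op 3: b = malloc(1) -> b = 0; heap: [0-0 ALLOC][1-29 FREE]
Op 4: free(b) -> (freed b); heap: [0-29 FREE]
Op 5: c = malloc(6) -> c = 0; heap: [0-5 ALLOC][6-29 FREE]
Op 6: c = realloc(c, 1) -> c = 0; heap: [0-0 ALLOC][1-29 FREE]
Op 7: free(c) -> (freed c); heap: [0-29 FREE]

Answer: [0-29 FREE]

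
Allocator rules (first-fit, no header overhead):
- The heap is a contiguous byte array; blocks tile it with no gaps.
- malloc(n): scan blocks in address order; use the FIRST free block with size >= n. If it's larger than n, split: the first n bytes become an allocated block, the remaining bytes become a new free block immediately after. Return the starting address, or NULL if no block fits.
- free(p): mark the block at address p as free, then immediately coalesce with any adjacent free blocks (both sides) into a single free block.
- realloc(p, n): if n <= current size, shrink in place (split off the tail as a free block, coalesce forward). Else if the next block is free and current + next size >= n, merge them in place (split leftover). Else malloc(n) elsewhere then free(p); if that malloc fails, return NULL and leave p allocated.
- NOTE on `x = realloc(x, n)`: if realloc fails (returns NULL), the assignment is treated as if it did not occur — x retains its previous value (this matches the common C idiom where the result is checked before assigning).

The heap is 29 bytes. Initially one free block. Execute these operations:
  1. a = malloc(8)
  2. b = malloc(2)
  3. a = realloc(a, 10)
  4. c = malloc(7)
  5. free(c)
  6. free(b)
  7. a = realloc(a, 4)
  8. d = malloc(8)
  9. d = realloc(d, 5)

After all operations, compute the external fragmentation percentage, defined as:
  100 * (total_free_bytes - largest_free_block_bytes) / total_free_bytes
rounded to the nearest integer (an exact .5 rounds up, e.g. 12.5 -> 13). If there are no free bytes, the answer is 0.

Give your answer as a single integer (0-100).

Answer: 25

Derivation:
Op 1: a = malloc(8) -> a = 0; heap: [0-7 ALLOC][8-28 FREE]
Op 2: b = malloc(2) -> b = 8; heap: [0-7 ALLOC][8-9 ALLOC][10-28 FREE]
Op 3: a = realloc(a, 10) -> a = 10; heap: [0-7 FREE][8-9 ALLOC][10-19 ALLOC][20-28 FREE]
Op 4: c = malloc(7) -> c = 0; heap: [0-6 ALLOC][7-7 FREE][8-9 ALLOC][10-19 ALLOC][20-28 FREE]
Op 5: free(c) -> (freed c); heap: [0-7 FREE][8-9 ALLOC][10-19 ALLOC][20-28 FREE]
Op 6: free(b) -> (freed b); heap: [0-9 FREE][10-19 ALLOC][20-28 FREE]
Op 7: a = realloc(a, 4) -> a = 10; heap: [0-9 FREE][10-13 ALLOC][14-28 FREE]
Op 8: d = malloc(8) -> d = 0; heap: [0-7 ALLOC][8-9 FREE][10-13 ALLOC][14-28 FREE]
Op 9: d = realloc(d, 5) -> d = 0; heap: [0-4 ALLOC][5-9 FREE][10-13 ALLOC][14-28 FREE]
Free blocks: [5 15] total_free=20 largest=15 -> 100*(20-15)/20 = 500/20 = 25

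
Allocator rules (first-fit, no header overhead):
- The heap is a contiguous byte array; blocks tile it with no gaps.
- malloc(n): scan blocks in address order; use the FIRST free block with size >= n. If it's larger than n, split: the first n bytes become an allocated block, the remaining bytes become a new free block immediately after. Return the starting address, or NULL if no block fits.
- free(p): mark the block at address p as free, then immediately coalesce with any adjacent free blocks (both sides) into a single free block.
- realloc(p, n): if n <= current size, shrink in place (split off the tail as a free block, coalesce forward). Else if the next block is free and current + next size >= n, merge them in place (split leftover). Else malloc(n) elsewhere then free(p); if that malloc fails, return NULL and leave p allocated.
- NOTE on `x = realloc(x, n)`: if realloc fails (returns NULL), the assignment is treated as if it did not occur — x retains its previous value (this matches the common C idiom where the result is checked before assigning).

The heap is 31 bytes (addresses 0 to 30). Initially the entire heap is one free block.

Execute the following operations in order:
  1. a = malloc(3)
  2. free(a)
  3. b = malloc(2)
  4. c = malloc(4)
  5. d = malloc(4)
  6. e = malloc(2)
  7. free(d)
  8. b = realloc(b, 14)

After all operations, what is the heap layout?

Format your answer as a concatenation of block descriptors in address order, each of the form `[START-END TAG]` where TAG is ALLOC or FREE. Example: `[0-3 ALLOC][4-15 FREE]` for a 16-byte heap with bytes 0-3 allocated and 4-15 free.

Answer: [0-1 FREE][2-5 ALLOC][6-9 FREE][10-11 ALLOC][12-25 ALLOC][26-30 FREE]

Derivation:
Op 1: a = malloc(3) -> a = 0; heap: [0-2 ALLOC][3-30 FREE]
Op 2: free(a) -> (freed a); heap: [0-30 FREE]
Op 3: b = malloc(2) -> b = 0; heap: [0-1 ALLOC][2-30 FREE]
Op 4: c = malloc(4) -> c = 2; heap: [0-1 ALLOC][2-5 ALLOC][6-30 FREE]
Op 5: d = malloc(4) -> d = 6; heap: [0-1 ALLOC][2-5 ALLOC][6-9 ALLOC][10-30 FREE]
Op 6: e = malloc(2) -> e = 10; heap: [0-1 ALLOC][2-5 ALLOC][6-9 ALLOC][10-11 ALLOC][12-30 FREE]
Op 7: free(d) -> (freed d); heap: [0-1 ALLOC][2-5 ALLOC][6-9 FREE][10-11 ALLOC][12-30 FREE]
Op 8: b = realloc(b, 14) -> b = 12; heap: [0-1 FREE][2-5 ALLOC][6-9 FREE][10-11 ALLOC][12-25 ALLOC][26-30 FREE]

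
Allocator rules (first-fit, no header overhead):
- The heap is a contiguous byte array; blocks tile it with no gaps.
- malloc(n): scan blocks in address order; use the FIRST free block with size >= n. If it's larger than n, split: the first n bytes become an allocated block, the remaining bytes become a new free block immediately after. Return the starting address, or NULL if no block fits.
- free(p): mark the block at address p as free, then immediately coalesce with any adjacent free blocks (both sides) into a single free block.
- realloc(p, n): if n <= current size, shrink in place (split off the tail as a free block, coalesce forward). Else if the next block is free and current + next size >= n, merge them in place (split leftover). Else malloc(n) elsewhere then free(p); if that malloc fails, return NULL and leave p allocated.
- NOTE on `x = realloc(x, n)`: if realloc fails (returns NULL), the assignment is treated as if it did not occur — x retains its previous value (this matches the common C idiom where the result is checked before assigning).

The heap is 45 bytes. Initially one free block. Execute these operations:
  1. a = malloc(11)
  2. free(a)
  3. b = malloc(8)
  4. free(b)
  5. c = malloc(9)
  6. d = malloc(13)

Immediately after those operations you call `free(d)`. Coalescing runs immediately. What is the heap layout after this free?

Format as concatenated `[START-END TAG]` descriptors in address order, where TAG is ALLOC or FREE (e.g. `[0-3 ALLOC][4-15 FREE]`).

Op 1: a = malloc(11) -> a = 0; heap: [0-10 ALLOC][11-44 FREE]
Op 2: free(a) -> (freed a); heap: [0-44 FREE]
Op 3: b = malloc(8) -> b = 0; heap: [0-7 ALLOC][8-44 FREE]
Op 4: free(b) -> (freed b); heap: [0-44 FREE]
Op 5: c = malloc(9) -> c = 0; heap: [0-8 ALLOC][9-44 FREE]
Op 6: d = malloc(13) -> d = 9; heap: [0-8 ALLOC][9-21 ALLOC][22-44 FREE]
free(d): d = 9 -> block [9-21 ALLOC]; mark free, coalesce with adjacent free neighbors -> [0-8 ALLOC][9-44 FREE]

Answer: [0-8 ALLOC][9-44 FREE]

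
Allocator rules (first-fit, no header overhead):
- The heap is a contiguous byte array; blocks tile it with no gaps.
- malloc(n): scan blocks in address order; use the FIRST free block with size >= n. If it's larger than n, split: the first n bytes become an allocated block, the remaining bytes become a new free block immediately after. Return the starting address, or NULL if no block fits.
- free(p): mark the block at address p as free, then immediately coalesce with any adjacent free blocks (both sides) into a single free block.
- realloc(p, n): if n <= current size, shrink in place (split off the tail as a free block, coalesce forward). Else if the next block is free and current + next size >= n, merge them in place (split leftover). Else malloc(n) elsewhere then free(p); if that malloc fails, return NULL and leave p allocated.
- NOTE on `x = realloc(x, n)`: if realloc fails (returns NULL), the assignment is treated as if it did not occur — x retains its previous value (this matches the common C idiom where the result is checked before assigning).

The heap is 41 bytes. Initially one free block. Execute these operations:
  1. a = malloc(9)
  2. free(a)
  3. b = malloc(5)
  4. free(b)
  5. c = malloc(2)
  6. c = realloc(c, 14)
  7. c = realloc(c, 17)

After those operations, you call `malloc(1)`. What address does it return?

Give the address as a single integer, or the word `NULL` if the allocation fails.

Op 1: a = malloc(9) -> a = 0; heap: [0-8 ALLOC][9-40 FREE]
Op 2: free(a) -> (freed a); heap: [0-40 FREE]
Op 3: b = malloc(5) -> b = 0; heap: [0-4 ALLOC][5-40 FREE]
Op 4: free(b) -> (freed b); heap: [0-40 FREE]
Op 5: c = malloc(2) -> c = 0; heap: [0-1 ALLOC][2-40 FREE]
Op 6: c = realloc(c, 14) -> c = 0; heap: [0-13 ALLOC][14-40 FREE]
Op 7: c = realloc(c, 17) -> c = 0; heap: [0-16 ALLOC][17-40 FREE]
malloc(1): first-fit scan over [0-16 ALLOC][17-40 FREE] -> 17

Answer: 17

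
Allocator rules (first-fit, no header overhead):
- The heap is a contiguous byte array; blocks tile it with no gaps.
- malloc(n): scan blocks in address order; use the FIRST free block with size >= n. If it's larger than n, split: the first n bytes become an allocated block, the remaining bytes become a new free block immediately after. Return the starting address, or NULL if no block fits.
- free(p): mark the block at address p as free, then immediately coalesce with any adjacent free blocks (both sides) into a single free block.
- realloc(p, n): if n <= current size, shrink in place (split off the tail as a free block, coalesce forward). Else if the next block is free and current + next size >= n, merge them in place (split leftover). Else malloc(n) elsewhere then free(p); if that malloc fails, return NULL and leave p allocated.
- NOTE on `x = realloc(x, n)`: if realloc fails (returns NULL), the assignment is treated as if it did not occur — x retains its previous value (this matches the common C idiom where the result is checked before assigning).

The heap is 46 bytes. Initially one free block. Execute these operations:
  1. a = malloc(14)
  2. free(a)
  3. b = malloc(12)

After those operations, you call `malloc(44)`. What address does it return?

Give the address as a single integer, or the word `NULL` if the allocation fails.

Answer: NULL

Derivation:
Op 1: a = malloc(14) -> a = 0; heap: [0-13 ALLOC][14-45 FREE]
Op 2: free(a) -> (freed a); heap: [0-45 FREE]
Op 3: b = malloc(12) -> b = 0; heap: [0-11 ALLOC][12-45 FREE]
malloc(44): first-fit scan over [0-11 ALLOC][12-45 FREE] -> NULL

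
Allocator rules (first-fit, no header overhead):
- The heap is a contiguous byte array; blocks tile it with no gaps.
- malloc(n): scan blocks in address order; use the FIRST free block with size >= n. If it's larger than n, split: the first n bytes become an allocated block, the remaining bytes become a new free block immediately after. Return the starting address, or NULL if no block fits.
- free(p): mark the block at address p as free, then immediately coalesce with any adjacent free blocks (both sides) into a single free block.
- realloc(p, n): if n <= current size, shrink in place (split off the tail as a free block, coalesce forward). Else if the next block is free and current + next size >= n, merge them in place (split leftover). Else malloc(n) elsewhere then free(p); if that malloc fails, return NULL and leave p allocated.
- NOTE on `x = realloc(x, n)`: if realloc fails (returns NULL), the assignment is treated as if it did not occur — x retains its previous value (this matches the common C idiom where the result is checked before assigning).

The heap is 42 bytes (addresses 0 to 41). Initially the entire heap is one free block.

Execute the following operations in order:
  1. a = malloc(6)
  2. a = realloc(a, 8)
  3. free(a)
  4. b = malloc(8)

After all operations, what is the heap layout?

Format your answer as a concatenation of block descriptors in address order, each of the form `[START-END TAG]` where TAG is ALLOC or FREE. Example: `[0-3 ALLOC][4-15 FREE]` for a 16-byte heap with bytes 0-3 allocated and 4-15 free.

Op 1: a = malloc(6) -> a = 0; heap: [0-5 ALLOC][6-41 FREE]
Op 2: a = realloc(a, 8) -> a = 0; heap: [0-7 ALLOC][8-41 FREE]
Op 3: free(a) -> (freed a); heap: [0-41 FREE]
Op 4: b = malloc(8) -> b = 0; heap: [0-7 ALLOC][8-41 FREE]

Answer: [0-7 ALLOC][8-41 FREE]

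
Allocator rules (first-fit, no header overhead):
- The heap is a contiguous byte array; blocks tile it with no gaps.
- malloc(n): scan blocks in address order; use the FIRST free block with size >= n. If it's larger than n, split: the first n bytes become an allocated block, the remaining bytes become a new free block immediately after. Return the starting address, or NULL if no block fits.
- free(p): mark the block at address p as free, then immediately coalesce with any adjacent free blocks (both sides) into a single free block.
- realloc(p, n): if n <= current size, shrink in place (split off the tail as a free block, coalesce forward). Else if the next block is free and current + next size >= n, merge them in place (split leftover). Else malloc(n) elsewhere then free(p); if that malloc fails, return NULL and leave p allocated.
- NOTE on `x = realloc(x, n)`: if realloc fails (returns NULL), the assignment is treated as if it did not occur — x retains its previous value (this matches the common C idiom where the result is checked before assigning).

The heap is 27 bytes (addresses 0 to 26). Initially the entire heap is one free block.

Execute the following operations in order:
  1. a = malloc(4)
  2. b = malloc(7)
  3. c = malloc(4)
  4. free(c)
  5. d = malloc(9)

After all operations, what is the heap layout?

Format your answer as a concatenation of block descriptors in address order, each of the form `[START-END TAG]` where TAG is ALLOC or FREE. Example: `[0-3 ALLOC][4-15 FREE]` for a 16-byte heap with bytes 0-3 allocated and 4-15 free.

Op 1: a = malloc(4) -> a = 0; heap: [0-3 ALLOC][4-26 FREE]
Op 2: b = malloc(7) -> b = 4; heap: [0-3 ALLOC][4-10 ALLOC][11-26 FREE]
Op 3: c = malloc(4) -> c = 11; heap: [0-3 ALLOC][4-10 ALLOC][11-14 ALLOC][15-26 FREE]
Op 4: free(c) -> (freed c); heap: [0-3 ALLOC][4-10 ALLOC][11-26 FREE]
Op 5: d = malloc(9) -> d = 11; heap: [0-3 ALLOC][4-10 ALLOC][11-19 ALLOC][20-26 FREE]

Answer: [0-3 ALLOC][4-10 ALLOC][11-19 ALLOC][20-26 FREE]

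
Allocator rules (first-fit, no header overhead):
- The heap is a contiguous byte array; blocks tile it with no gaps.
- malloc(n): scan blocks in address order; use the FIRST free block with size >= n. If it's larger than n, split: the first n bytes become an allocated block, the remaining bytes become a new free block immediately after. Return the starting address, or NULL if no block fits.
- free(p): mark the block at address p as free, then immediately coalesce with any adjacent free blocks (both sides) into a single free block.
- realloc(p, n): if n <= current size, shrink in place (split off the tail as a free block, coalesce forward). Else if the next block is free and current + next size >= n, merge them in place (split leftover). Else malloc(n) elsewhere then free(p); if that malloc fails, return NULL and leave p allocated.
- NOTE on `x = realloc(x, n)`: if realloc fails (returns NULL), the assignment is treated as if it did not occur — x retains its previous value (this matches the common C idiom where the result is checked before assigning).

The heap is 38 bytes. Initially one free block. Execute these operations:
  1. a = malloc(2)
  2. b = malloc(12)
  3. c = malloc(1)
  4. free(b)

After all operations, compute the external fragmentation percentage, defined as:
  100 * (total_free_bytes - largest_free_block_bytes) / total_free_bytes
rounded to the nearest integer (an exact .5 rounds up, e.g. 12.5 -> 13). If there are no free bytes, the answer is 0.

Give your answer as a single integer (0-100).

Answer: 34

Derivation:
Op 1: a = malloc(2) -> a = 0; heap: [0-1 ALLOC][2-37 FREE]
Op 2: b = malloc(12) -> b = 2; heap: [0-1 ALLOC][2-13 ALLOC][14-37 FREE]
Op 3: c = malloc(1) -> c = 14; heap: [0-1 ALLOC][2-13 ALLOC][14-14 ALLOC][15-37 FREE]
Op 4: free(b) -> (freed b); heap: [0-1 ALLOC][2-13 FREE][14-14 ALLOC][15-37 FREE]
Free blocks: [12 23] total_free=35 largest=23 -> 100*(35-23)/35 = 1200/35 ≈ 34.286 -> rounds to 34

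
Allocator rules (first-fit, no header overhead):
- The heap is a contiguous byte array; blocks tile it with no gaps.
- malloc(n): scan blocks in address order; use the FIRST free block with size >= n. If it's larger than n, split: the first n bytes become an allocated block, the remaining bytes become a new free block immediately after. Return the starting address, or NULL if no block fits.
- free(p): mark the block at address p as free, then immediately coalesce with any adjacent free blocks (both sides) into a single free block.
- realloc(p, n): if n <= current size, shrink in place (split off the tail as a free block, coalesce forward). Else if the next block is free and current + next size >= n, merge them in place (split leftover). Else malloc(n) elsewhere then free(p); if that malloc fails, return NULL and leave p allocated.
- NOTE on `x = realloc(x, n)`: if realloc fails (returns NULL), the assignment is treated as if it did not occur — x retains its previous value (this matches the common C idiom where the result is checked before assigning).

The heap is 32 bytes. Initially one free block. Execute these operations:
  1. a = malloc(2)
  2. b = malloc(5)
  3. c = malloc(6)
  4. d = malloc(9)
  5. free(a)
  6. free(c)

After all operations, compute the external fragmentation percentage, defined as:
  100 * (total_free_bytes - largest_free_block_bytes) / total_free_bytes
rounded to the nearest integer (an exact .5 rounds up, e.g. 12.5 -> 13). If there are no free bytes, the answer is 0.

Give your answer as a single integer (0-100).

Op 1: a = malloc(2) -> a = 0; heap: [0-1 ALLOC][2-31 FREE]
Op 2: b = malloc(5) -> b = 2; heap: [0-1 ALLOC][2-6 ALLOC][7-31 FREE]
Op 3: c = malloc(6) -> c = 7; heap: [0-1 ALLOC][2-6 ALLOC][7-12 ALLOC][13-31 FREE]
Op 4: d = malloc(9) -> d = 13; heap: [0-1 ALLOC][2-6 ALLOC][7-12 ALLOC][13-21 ALLOC][22-31 FREE]
Op 5: free(a) -> (freed a); heap: [0-1 FREE][2-6 ALLOC][7-12 ALLOC][13-21 ALLOC][22-31 FREE]
Op 6: free(c) -> (freed c); heap: [0-1 FREE][2-6 ALLOC][7-12 FREE][13-21 ALLOC][22-31 FREE]
Free blocks: [2 6 10] total_free=18 largest=10 -> 100*(18-10)/18 = 800/18 ≈ 44.444 -> rounds to 44

Answer: 44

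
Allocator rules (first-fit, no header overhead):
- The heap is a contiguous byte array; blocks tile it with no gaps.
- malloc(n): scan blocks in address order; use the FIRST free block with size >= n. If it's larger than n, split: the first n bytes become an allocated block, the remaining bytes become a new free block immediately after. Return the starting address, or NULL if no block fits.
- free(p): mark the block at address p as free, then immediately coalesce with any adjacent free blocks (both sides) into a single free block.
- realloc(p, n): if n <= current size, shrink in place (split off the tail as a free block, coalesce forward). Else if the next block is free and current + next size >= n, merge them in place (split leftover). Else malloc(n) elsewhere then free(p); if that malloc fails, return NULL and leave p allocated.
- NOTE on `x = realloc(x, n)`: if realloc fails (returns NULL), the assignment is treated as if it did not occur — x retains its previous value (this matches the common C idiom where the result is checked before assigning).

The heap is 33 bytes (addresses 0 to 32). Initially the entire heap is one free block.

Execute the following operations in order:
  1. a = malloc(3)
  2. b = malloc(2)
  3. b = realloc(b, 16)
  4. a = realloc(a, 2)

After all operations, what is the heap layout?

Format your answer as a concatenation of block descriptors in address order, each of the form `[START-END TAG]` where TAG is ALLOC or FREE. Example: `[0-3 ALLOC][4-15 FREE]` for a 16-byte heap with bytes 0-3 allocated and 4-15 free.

Op 1: a = malloc(3) -> a = 0; heap: [0-2 ALLOC][3-32 FREE]
Op 2: b = malloc(2) -> b = 3; heap: [0-2 ALLOC][3-4 ALLOC][5-32 FREE]
Op 3: b = realloc(b, 16) -> b = 3; heap: [0-2 ALLOC][3-18 ALLOC][19-32 FREE]
Op 4: a = realloc(a, 2) -> a = 0; heap: [0-1 ALLOC][2-2 FREE][3-18 ALLOC][19-32 FREE]

Answer: [0-1 ALLOC][2-2 FREE][3-18 ALLOC][19-32 FREE]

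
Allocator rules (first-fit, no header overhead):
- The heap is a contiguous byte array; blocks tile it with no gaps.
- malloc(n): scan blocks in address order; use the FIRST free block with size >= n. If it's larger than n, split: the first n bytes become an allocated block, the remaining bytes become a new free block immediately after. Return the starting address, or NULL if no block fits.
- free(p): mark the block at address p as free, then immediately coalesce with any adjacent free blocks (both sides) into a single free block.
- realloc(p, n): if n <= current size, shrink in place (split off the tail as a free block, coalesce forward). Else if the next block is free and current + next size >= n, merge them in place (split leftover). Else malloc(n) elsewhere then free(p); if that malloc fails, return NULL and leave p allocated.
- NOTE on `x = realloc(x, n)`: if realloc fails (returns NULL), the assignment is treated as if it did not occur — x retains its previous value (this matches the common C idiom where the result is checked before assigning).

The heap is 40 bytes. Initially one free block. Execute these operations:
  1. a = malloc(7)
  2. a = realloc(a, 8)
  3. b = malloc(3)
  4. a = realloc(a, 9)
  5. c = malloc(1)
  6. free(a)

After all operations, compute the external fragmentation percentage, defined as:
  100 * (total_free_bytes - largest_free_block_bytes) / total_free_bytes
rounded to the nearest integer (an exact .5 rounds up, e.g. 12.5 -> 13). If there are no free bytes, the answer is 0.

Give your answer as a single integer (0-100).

Op 1: a = malloc(7) -> a = 0; heap: [0-6 ALLOC][7-39 FREE]
Op 2: a = realloc(a, 8) -> a = 0; heap: [0-7 ALLOC][8-39 FREE]
Op 3: b = malloc(3) -> b = 8; heap: [0-7 ALLOC][8-10 ALLOC][11-39 FREE]
Op 4: a = realloc(a, 9) -> a = 11; heap: [0-7 FREE][8-10 ALLOC][11-19 ALLOC][20-39 FREE]
Op 5: c = malloc(1) -> c = 0; heap: [0-0 ALLOC][1-7 FREE][8-10 ALLOC][11-19 ALLOC][20-39 FREE]
Op 6: free(a) -> (freed a); heap: [0-0 ALLOC][1-7 FREE][8-10 ALLOC][11-39 FREE]
Free blocks: [7 29] total_free=36 largest=29 -> 100*(36-29)/36 = 700/36 ≈ 19.444 -> rounds to 19

Answer: 19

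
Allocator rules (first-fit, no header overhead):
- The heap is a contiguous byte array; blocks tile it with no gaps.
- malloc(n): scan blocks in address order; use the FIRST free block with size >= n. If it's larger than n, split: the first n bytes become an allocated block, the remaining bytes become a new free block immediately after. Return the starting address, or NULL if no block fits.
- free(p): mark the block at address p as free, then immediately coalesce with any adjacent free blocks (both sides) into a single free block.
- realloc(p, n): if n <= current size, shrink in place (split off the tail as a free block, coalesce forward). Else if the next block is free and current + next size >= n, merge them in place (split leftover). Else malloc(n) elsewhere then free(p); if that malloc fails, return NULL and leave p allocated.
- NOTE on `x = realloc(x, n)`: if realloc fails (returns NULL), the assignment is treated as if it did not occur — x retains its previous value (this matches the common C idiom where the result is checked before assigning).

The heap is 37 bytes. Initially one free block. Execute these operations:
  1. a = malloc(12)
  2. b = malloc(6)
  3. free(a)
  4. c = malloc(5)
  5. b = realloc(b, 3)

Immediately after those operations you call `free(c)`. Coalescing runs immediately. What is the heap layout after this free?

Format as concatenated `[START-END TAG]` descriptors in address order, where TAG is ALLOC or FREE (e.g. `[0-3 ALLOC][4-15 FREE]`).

Op 1: a = malloc(12) -> a = 0; heap: [0-11 ALLOC][12-36 FREE]
Op 2: b = malloc(6) -> b = 12; heap: [0-11 ALLOC][12-17 ALLOC][18-36 FREE]
Op 3: free(a) -> (freed a); heap: [0-11 FREE][12-17 ALLOC][18-36 FREE]
Op 4: c = malloc(5) -> c = 0; heap: [0-4 ALLOC][5-11 FREE][12-17 ALLOC][18-36 FREE]
Op 5: b = realloc(b, 3) -> b = 12; heap: [0-4 ALLOC][5-11 FREE][12-14 ALLOC][15-36 FREE]
free(c): c = 0 -> block [0-4 ALLOC]; mark free, coalesce with adjacent free neighbors -> [0-11 FREE][12-14 ALLOC][15-36 FREE]

Answer: [0-11 FREE][12-14 ALLOC][15-36 FREE]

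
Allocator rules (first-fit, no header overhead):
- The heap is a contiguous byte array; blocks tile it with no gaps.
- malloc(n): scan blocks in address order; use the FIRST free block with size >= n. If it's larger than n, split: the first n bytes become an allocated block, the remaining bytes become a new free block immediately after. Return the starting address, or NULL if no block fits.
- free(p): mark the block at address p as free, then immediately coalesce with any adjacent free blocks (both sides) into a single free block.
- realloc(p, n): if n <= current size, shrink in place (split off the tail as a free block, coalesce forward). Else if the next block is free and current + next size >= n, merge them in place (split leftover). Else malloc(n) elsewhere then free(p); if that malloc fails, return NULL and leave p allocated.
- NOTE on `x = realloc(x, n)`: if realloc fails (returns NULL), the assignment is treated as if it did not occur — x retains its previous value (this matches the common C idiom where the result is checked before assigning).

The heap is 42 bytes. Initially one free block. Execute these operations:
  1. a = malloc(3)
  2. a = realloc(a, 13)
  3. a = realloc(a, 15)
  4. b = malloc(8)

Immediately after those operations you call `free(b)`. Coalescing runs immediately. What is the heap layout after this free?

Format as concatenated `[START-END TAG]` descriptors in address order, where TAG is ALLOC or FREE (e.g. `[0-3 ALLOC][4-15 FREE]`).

Answer: [0-14 ALLOC][15-41 FREE]

Derivation:
Op 1: a = malloc(3) -> a = 0; heap: [0-2 ALLOC][3-41 FREE]
Op 2: a = realloc(a, 13) -> a = 0; heap: [0-12 ALLOC][13-41 FREE]
Op 3: a = realloc(a, 15) -> a = 0; heap: [0-14 ALLOC][15-41 FREE]
Op 4: b = malloc(8) -> b = 15; heap: [0-14 ALLOC][15-22 ALLOC][23-41 FREE]
free(b): b = 15 -> block [15-22 ALLOC]; mark free, coalesce with adjacent free neighbors -> [0-14 ALLOC][15-41 FREE]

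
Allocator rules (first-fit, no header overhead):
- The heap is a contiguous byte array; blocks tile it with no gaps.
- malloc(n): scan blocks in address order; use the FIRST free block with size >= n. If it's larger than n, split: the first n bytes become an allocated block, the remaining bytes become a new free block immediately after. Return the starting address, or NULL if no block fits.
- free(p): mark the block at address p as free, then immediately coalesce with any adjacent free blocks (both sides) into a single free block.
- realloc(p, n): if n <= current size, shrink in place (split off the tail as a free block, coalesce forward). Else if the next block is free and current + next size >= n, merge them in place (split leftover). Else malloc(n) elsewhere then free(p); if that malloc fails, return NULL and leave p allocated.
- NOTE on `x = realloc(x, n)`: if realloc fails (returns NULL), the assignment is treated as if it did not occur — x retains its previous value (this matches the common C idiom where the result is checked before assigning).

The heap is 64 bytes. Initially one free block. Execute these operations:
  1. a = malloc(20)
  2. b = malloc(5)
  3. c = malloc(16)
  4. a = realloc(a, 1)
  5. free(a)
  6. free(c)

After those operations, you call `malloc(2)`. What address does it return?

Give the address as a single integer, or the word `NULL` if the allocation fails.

Answer: 0

Derivation:
Op 1: a = malloc(20) -> a = 0; heap: [0-19 ALLOC][20-63 FREE]
Op 2: b = malloc(5) -> b = 20; heap: [0-19 ALLOC][20-24 ALLOC][25-63 FREE]
Op 3: c = malloc(16) -> c = 25; heap: [0-19 ALLOC][20-24 ALLOC][25-40 ALLOC][41-63 FREE]
Op 4: a = realloc(a, 1) -> a = 0; heap: [0-0 ALLOC][1-19 FREE][20-24 ALLOC][25-40 ALLOC][41-63 FREE]
Op 5: free(a) -> (freed a); heap: [0-19 FREE][20-24 ALLOC][25-40 ALLOC][41-63 FREE]
Op 6: free(c) -> (freed c); heap: [0-19 FREE][20-24 ALLOC][25-63 FREE]
malloc(2): first-fit scan over [0-19 FREE][20-24 ALLOC][25-63 FREE] -> 0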